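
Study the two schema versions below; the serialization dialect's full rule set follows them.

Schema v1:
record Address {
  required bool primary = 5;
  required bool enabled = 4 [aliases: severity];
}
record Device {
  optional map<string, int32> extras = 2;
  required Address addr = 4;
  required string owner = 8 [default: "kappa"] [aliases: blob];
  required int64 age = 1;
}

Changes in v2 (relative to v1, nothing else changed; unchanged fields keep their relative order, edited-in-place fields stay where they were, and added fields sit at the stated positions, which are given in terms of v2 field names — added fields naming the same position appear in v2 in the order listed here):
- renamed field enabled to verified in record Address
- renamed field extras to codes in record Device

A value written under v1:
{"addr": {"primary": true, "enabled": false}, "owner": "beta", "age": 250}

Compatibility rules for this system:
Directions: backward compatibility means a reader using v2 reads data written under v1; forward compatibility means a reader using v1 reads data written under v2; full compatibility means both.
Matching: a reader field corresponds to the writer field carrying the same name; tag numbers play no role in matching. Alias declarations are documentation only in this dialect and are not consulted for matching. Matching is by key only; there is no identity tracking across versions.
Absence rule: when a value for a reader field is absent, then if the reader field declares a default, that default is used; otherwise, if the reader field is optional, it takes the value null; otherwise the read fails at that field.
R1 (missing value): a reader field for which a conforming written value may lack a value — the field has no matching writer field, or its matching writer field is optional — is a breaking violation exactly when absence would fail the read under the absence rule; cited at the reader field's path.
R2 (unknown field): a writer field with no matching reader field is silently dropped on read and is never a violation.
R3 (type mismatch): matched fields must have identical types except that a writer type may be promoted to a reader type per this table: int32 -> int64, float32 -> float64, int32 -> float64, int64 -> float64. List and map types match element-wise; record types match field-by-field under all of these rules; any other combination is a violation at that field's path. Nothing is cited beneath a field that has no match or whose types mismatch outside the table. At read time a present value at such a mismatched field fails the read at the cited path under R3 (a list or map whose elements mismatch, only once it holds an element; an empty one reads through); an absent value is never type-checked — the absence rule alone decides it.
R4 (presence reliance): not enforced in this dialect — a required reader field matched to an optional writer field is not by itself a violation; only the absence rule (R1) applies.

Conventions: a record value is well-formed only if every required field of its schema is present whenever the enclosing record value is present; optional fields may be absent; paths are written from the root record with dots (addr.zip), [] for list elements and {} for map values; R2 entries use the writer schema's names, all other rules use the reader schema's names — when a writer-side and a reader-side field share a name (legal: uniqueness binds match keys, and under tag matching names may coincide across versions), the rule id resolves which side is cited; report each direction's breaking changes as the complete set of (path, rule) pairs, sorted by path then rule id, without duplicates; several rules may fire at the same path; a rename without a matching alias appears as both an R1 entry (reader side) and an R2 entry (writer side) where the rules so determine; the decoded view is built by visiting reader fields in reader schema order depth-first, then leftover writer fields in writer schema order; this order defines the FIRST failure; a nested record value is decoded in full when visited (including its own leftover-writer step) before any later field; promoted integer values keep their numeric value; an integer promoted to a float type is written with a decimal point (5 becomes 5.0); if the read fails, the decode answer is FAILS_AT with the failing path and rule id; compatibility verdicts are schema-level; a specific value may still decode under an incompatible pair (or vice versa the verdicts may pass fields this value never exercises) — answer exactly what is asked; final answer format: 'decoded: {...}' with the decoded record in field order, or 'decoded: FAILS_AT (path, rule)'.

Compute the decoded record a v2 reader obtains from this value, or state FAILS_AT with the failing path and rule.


in Device below, arrows point writer -> reader
decode (reader v2):
  codes := null (not supplied -> null)
  addr.primary := true
  read fails at addr.verified under R1 (no fill)
  => FAILS_AT (addr.verified, R1)
ruling out the remaining Device differences:
  renamed field extras to codes in record Device -> inert under this dialect — no rule fires on Device and the result does not move

decoded: FAILS_AT (addr.verified, R1)


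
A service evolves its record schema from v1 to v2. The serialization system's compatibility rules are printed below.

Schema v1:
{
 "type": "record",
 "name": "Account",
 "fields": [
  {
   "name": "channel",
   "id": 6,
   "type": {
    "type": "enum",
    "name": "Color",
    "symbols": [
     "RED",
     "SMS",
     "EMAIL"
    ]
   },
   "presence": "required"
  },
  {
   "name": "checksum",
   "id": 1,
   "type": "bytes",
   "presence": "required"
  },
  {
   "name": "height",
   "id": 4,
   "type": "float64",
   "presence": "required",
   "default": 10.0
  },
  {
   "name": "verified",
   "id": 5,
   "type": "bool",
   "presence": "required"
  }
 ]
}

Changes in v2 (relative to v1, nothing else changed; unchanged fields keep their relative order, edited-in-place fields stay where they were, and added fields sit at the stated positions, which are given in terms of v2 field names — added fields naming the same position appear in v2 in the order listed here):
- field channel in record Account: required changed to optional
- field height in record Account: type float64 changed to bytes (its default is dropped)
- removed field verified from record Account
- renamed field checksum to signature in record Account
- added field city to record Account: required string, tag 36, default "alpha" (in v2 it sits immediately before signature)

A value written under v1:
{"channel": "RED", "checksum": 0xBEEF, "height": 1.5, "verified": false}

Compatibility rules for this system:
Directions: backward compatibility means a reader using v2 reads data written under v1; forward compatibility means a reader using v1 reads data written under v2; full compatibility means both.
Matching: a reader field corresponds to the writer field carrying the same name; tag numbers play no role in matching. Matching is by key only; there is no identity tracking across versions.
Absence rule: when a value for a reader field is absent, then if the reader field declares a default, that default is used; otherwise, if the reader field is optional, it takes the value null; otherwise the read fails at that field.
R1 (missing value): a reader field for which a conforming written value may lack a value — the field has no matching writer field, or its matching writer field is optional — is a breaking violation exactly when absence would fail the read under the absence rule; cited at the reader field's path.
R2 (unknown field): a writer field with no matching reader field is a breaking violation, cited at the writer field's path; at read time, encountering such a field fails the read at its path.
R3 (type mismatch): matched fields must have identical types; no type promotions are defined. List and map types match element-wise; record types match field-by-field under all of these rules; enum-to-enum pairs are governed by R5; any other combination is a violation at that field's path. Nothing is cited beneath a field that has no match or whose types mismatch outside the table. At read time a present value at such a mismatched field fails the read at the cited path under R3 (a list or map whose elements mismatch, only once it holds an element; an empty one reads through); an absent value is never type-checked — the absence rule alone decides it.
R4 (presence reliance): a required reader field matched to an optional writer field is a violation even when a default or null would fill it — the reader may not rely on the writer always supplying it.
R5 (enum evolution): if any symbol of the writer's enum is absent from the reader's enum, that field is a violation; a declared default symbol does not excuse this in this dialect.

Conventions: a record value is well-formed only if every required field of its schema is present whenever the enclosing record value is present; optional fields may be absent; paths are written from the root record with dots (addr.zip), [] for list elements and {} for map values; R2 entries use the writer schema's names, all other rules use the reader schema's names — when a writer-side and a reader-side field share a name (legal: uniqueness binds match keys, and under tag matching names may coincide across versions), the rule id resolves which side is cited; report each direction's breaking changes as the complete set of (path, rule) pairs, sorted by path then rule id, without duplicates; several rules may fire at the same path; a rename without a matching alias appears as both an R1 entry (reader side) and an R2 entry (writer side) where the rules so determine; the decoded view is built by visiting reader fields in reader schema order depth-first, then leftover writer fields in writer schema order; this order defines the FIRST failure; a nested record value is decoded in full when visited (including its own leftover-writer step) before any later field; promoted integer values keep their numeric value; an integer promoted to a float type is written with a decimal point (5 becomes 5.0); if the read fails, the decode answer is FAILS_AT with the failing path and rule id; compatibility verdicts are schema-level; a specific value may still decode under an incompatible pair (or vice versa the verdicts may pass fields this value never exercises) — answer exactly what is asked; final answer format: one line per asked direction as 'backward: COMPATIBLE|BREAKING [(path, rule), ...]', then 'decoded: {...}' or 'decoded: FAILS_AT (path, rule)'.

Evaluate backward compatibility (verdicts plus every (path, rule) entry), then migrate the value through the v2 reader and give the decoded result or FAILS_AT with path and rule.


each type pair in Account: writer, then reader
backward on Account — v2 reading data written by v1:
  Color -> Color, writer required: channel aligns to channel
  city: no writer match
  signature: no writer match
  float64 -> bytes, writer required: height aligns to height
  writer field checksum has no reader counterpart
  writer field verified has no reader counterpart
  rule R2 violated at checksum
  rule R3 violated at height
  rule R1 violated at signature
  rule R2 violated at verified
  => 4 violation(s): backward is BREAKING for Account
decode walk for Account under reader schema v2:
  channel := "RED"
  city := "alpha" (absent -> default)
  read fails at signature under R1 (no fill)
  => FAILS_AT (signature, R1)
the other Account changes do not affect what is asked:
  field channel in record Account: required changed to optional -> fires only in the forward direction of Account, which is not asked here
  added field city to record Account: required string, tag 36, default "alpha" (in v2 it sits immediately before signature) -> fires only in the forward direction of Account, which is not asked here

backward: BREAKING [(checksum, R2), (height, R3), (signature, R1), (verified, R2)]; decoded: FAILS_AT (signature, R1)


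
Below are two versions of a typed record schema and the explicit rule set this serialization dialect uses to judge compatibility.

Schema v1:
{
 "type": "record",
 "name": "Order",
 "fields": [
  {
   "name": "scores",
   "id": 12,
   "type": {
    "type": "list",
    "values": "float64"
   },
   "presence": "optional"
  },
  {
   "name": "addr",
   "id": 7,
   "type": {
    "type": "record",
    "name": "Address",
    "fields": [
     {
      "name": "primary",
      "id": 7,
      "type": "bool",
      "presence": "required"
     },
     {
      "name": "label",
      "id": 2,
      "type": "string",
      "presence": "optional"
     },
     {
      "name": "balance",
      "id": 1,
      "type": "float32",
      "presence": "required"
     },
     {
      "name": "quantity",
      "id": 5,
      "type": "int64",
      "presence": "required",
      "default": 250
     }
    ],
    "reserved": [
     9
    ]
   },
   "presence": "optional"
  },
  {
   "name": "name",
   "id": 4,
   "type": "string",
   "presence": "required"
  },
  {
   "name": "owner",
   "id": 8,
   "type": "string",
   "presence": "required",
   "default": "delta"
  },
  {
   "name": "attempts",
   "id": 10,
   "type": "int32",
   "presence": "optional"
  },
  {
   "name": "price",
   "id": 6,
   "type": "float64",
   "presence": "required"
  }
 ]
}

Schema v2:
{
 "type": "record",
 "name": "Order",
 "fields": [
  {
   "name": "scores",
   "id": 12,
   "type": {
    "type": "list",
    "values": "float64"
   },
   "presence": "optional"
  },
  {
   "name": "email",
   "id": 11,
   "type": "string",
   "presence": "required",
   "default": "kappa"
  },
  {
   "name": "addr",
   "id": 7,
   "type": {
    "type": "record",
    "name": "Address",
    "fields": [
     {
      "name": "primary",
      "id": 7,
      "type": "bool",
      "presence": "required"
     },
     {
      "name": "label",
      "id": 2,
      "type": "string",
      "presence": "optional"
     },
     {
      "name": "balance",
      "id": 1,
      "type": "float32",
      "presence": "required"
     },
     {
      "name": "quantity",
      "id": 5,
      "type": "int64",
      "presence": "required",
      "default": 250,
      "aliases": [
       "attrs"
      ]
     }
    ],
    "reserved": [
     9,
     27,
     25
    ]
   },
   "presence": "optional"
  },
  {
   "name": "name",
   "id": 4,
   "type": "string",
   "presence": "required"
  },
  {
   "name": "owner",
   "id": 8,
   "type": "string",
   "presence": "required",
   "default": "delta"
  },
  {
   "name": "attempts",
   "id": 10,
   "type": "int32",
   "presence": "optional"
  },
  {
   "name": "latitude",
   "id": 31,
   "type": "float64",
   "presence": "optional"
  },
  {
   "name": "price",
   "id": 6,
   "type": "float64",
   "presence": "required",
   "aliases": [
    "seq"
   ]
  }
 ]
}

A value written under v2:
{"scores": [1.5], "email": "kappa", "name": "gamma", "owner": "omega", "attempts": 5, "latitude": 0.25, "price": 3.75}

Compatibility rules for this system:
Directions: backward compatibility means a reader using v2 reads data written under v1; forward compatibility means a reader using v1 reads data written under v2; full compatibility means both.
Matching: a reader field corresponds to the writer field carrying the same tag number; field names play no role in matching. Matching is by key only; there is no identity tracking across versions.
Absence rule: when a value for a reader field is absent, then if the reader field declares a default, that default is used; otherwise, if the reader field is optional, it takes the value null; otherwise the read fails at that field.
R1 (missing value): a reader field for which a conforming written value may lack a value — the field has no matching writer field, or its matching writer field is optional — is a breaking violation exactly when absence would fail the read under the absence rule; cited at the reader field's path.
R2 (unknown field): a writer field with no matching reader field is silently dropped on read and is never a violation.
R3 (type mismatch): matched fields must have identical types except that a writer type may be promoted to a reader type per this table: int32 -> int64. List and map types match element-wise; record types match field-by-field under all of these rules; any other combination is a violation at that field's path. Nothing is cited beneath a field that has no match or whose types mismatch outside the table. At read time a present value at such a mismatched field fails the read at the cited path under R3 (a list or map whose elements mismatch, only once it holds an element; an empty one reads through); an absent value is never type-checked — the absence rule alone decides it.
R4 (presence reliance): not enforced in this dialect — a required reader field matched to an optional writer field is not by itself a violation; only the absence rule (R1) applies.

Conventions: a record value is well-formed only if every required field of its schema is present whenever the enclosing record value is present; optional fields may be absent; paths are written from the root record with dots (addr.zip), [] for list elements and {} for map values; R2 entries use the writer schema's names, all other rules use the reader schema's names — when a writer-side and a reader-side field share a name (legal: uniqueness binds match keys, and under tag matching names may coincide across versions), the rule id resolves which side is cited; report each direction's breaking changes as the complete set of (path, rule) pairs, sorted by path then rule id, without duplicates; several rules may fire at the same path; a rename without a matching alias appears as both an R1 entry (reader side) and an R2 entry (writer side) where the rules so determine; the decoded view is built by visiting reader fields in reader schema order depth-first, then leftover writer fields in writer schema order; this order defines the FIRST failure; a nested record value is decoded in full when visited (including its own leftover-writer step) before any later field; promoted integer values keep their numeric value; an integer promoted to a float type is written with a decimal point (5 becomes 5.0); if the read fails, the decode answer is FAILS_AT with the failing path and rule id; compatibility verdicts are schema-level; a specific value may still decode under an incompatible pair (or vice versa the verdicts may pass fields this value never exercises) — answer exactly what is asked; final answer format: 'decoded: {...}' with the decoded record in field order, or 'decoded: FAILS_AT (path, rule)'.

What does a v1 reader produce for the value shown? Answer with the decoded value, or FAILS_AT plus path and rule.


in Order below, arrows point writer -> reader
decode walk for Order under reader schema v1:
  scores := [1.5]
  addr := null (not supplied -> null)
  name := "gamma"
  owner := "omega"
  attempts := 5
  price := 3.75
  writer email: unmatched, discarded
  writer latitude: unmatched, discarded
  => decoded: {"scores": [1.5], "addr": null, "name": "gamma", "owner": "omega", "attempts": 5, "price": 3.75}
diffs on Order not affecting the asked answer:
  added field email to record Order: required string, tag 11, default "kappa" (in v2 it sits immediately before addr) -> no rule fires on it and the decoded Order view is identical with or without it
  added field latitude to record Order: optional float64, tag 31 (in v2 it sits immediately before price) -> no rule fires on it and the decoded Order view is identical with or without it

decoded: {"scores": [1.5], "addr": null, "name": "gamma", "owner": "omega", "attempts": 5, "price": 3.75}


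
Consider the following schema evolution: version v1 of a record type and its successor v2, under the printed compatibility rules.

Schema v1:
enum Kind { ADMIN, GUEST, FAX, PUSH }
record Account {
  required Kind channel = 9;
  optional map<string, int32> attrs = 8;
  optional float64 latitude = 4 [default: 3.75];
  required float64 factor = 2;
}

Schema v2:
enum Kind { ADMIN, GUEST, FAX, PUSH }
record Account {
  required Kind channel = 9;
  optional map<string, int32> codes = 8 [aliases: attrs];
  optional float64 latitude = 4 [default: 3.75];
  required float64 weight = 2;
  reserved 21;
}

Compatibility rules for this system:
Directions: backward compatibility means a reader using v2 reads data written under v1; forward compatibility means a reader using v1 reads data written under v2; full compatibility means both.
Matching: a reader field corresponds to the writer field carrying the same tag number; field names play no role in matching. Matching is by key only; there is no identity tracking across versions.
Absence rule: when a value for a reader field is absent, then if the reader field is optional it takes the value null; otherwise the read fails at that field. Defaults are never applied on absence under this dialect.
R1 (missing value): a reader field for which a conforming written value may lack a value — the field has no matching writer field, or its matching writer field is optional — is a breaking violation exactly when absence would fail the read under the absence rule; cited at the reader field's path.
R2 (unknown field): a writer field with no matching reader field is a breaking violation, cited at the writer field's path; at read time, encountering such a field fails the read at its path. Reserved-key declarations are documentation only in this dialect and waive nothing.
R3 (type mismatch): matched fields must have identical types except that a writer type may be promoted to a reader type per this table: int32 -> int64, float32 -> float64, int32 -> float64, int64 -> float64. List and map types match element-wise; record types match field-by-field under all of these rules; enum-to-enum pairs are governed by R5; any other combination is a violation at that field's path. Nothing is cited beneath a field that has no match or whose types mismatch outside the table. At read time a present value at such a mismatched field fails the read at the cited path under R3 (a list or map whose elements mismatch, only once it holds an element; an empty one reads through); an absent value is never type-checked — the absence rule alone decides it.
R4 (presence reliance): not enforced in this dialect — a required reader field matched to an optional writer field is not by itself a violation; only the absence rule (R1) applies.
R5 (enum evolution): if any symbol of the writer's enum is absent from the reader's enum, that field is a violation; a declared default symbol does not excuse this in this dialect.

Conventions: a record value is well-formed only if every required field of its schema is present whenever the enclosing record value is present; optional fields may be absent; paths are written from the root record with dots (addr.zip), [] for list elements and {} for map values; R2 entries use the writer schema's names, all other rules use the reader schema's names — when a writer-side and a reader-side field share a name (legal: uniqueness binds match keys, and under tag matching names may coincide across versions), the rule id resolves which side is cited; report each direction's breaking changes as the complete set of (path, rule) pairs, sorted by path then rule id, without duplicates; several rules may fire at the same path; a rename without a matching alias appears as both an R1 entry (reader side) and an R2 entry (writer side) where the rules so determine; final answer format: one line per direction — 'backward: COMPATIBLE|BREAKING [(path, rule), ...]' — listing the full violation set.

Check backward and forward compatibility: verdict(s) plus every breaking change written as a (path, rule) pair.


the writer's type comes first in each Account pair
backward for Account (reader v2, writer v1):
  Kind -> Kind, writer required: channel aligns to channel
  map<string, int32> -> map<string, int32>, writer optional: codes aligns to attrs
  float64 -> float64, writer optional: latitude aligns to latitude
  float64 -> float64, writer required: weight aligns to factor
  => backward: COMPATIBLE
forward for Account (reader v1, writer v2):
  Kind -> Kind, writer required: channel aligns to channel
  map<string, int32> -> map<string, int32>, writer optional: attrs aligns to codes
  float64 -> float64, writer optional: latitude aligns to latitude
  float64 -> float64, writer required: factor aligns to weight
  => forward: COMPATIBLE

backward: COMPATIBLE []; forward: COMPATIBLE []


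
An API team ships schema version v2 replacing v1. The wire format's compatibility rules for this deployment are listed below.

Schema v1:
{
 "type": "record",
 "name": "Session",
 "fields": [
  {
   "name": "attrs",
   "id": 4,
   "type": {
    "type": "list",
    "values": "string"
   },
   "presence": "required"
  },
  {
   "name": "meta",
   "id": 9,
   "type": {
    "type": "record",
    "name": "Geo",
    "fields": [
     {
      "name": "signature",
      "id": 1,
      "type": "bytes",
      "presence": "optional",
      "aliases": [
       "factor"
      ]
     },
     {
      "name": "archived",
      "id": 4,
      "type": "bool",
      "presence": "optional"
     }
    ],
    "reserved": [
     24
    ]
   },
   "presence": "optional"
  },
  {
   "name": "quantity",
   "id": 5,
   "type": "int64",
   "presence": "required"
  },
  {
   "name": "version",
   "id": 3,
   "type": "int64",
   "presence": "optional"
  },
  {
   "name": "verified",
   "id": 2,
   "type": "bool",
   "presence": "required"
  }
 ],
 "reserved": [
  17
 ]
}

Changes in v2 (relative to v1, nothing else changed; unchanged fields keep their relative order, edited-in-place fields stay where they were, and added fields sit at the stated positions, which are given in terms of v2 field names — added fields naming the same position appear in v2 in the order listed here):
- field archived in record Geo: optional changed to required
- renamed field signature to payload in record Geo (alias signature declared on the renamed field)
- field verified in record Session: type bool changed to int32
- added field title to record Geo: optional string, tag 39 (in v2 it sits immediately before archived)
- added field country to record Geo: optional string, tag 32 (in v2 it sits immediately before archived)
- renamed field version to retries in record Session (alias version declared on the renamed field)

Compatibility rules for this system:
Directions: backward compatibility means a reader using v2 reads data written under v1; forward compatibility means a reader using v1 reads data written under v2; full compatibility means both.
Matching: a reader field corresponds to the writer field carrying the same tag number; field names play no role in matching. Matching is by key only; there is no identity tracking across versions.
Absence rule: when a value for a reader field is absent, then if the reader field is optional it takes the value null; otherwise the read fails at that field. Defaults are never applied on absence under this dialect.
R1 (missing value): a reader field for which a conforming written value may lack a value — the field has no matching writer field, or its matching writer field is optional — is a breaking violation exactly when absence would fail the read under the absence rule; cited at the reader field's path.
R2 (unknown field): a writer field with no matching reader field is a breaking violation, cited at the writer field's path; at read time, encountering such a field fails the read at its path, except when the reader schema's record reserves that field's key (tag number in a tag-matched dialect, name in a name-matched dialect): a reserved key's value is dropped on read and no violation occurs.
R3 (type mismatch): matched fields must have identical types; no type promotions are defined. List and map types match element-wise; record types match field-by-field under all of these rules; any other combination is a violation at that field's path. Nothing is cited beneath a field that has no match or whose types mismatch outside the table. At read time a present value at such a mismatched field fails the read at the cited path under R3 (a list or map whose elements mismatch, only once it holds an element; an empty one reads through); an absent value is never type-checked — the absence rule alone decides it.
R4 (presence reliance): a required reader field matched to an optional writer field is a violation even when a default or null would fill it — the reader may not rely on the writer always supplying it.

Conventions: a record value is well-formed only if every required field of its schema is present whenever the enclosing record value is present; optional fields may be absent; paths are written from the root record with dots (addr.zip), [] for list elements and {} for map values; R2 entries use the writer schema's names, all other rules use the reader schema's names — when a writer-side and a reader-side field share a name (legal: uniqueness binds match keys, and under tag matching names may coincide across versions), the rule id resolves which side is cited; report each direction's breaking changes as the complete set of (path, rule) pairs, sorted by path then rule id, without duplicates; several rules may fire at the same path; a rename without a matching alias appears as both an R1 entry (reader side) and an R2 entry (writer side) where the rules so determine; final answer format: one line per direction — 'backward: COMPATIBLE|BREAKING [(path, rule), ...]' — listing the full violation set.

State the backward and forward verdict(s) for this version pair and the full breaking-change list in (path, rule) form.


the writer's type comes first in each Session pair
backward for Session (reader v2, writer v1):
  attrs <- attrs (list<string> -> list<string>, writer required)
  meta <- meta (Geo -> Geo, writer optional)
  quantity <- quantity (int64 -> int64, writer required)
  retries <- version (int64 -> int64, writer optional)
  verified <- verified (bool -> int32, writer required)
  meta.payload <- meta.signature (bytes -> bytes, writer optional)
  meta.title has no writer counterpart
  meta.country has no writer counterpart
  meta.archived <- meta.archived (bool -> bool, writer optional)
  rule R1 violated at meta.archived
  rule R4 violated at meta.archived
  rule R3 violated at verified
  => backward: BREAKING (3)
forward for Session (reader v1, writer v2):
  attrs <- attrs (list<string> -> list<string>, writer required)
  meta <- meta (Geo -> Geo, writer optional)
  quantity <- quantity (int64 -> int64, writer required)
  version <- retries (int64 -> int64, writer optional)
  verified <- verified (int32 -> bool, writer required)
  meta.signature <- meta.payload (bytes -> bytes, writer optional)
  meta.archived <- meta.archived (bool -> bool, writer required)
  writer meta.title: unknown to reader
  writer meta.country: unknown to reader
  rule R2 violated at meta.country
  rule R2 violated at meta.title
  rule R3 violated at verified
  => forward: BREAKING (3)

backward: BREAKING [(meta.archived, R1), (meta.archived, R4), (verified, R3)]; forward: BREAKING [(meta.country, R2), (meta.title, R2), (verified, R3)]


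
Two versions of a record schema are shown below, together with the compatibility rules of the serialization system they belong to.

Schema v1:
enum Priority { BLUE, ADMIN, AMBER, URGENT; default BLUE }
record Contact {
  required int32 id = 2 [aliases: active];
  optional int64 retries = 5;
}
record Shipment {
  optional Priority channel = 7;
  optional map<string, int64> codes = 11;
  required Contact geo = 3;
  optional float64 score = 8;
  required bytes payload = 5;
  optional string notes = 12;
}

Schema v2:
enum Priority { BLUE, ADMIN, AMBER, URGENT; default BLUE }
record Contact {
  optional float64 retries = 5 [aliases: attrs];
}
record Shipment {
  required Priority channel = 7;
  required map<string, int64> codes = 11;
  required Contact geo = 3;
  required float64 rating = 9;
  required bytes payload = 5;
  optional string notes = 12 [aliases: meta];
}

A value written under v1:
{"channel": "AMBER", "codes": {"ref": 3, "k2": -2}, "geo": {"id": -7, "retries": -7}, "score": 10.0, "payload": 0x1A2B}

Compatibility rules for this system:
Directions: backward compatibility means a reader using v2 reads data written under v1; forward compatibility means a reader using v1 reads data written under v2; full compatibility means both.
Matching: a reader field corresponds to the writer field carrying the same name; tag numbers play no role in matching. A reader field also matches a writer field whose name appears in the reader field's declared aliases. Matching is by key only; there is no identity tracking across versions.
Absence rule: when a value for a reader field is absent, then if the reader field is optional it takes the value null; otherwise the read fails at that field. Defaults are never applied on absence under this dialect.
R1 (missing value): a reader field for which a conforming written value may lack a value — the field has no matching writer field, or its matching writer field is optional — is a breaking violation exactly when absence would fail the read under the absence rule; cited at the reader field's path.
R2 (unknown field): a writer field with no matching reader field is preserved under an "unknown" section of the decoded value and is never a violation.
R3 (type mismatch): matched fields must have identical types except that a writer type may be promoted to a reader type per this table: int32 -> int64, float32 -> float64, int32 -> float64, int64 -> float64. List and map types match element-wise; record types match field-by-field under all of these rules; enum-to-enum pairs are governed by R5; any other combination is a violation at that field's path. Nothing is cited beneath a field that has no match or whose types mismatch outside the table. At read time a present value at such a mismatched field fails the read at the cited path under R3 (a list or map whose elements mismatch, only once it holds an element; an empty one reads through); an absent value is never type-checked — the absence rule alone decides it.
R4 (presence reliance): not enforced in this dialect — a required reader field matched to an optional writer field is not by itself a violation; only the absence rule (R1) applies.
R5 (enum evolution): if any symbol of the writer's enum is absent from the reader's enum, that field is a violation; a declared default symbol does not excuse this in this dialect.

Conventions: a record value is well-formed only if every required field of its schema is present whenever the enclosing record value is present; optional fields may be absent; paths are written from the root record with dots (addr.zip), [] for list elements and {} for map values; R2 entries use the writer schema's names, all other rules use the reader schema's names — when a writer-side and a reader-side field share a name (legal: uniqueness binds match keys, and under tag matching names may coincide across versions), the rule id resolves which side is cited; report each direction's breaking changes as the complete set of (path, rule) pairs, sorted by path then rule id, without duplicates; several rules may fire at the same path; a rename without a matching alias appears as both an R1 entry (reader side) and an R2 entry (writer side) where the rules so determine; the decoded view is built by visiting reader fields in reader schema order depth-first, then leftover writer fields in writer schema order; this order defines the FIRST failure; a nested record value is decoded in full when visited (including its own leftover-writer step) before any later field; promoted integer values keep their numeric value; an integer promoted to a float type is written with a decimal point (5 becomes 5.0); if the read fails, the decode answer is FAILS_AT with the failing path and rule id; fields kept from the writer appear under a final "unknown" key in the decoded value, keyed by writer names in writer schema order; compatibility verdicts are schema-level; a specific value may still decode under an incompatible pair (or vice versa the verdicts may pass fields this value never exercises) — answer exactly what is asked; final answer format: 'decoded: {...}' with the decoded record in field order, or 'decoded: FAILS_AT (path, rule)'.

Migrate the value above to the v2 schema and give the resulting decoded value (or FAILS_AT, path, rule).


decoded: FAILS_AT (rating, R1)

the writer's type comes first in each Shipment pair
migrating the Shipment value to v2:
  channel := "AMBER"
  codes := {"ref": 3, "k2": -2}
  geo.retries := -7.0 (int64 -> float64)
  writer geo.id: kept under "unknown"
  read fails at rating under R1 (no fill)
  => FAILS_AT (rating, R1)
the rest of the Shipment diff is inert for this question:
  removed field id from record Contact -> schema-level compatibility only; this Shipment value's decode is unchanged
  field codes in record Shipment: optional changed to required -> schema-level compatibility only; this Shipment value's decode is unchanged
  field retries in record Contact: type int64 changed to float64 -> schema-level compatibility only; this Shipment value's decode is unchanged
  field channel in record Shipment: optional changed to required -> schema-level compatibility only; this Shipment value's decode is unchanged
  removed field score from record Shipment -> triggers nothing under the printed rules; the Shipment answer is the same either way


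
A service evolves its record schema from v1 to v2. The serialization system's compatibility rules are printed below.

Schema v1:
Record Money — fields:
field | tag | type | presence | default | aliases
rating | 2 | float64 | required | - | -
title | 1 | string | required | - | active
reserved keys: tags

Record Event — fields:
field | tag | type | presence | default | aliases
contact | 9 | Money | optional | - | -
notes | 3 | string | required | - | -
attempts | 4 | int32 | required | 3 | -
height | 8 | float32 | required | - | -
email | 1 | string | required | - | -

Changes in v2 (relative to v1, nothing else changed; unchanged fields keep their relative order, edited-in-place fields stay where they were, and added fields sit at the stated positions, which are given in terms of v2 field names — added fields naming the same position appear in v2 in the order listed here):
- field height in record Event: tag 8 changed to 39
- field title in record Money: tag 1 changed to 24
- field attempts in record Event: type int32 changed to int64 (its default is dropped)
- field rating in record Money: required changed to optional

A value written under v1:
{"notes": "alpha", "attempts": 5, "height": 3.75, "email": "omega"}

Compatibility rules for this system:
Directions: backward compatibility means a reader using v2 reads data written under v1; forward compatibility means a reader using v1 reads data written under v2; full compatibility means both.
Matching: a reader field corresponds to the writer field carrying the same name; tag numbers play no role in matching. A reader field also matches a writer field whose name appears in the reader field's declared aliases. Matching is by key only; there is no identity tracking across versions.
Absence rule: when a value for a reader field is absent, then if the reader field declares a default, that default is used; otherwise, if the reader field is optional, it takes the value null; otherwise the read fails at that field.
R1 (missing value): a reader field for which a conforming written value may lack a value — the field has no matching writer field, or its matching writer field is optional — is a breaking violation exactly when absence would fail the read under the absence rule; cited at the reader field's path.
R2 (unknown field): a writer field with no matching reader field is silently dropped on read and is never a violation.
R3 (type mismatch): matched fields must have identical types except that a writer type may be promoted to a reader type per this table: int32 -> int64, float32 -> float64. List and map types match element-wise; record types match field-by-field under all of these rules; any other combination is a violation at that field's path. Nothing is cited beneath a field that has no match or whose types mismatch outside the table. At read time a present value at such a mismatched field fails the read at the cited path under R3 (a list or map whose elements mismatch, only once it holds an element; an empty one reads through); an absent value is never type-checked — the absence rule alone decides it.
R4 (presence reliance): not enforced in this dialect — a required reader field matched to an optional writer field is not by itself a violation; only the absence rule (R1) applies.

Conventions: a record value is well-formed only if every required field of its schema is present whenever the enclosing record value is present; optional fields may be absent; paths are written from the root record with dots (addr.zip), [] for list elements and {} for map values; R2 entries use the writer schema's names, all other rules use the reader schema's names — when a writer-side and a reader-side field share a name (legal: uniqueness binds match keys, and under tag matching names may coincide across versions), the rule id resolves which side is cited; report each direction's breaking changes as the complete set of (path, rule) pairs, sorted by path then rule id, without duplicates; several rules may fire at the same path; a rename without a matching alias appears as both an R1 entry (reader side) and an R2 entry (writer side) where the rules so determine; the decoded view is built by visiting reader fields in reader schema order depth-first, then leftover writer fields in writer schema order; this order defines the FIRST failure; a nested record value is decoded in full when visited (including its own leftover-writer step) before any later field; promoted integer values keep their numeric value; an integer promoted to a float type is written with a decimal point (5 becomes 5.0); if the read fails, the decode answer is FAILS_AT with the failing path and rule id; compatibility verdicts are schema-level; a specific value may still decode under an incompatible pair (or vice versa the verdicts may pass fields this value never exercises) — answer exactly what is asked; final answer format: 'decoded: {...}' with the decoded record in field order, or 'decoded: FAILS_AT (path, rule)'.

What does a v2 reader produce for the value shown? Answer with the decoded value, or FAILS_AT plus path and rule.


arrows below run writer -> reader for Event
decode walk for Event under reader schema v2:
  contact := null (absent, optional -> null)
  notes := "alpha"
  attempts := 5 (int32 -> int64)
  height := 3.75
  email := "omega"
  => decoded: {"contact": null, "notes": "alpha", "attempts": 5, "height": 3.75, "email": "omega"}
the other Event changes do not affect what is asked:
  field height in record Event: tag 8 changed to 39 -> inert under this dialect — no rule fires on Event and the result does not move
  field title in record Money: tag 1 changed to 24 -> inert under this dialect — no rule fires on Event and the result does not move
  field attempts in record Event: type int32 changed to int64 (its default is dropped) -> shifts the Event verdicts, not this decode
  field rating in record Money: required changed to optional -> shifts the Event verdicts, not this decode

decoded: {"contact": null, "notes": "alpha", "attempts": 5, "height": 3.75, "email": "omega"}
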